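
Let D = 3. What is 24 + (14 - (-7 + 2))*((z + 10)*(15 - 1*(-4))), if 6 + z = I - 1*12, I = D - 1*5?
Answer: -3586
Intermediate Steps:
I = -2 (I = 3 - 1*5 = 3 - 5 = -2)
z = -20 (z = -6 + (-2 - 1*12) = -6 + (-2 - 12) = -6 - 14 = -20)
24 + (14 - (-7 + 2))*((z + 10)*(15 - 1*(-4))) = 24 + (14 - (-7 + 2))*((-20 + 10)*(15 - 1*(-4))) = 24 + (14 - 1*(-5))*(-10*(15 + 4)) = 24 + (14 + 5)*(-10*19) = 24 + 19*(-190) = 24 - 3610 = -3586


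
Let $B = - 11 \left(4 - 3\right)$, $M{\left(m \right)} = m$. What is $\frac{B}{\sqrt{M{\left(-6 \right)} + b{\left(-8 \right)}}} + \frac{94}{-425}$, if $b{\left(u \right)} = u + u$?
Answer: $- \frac{94}{425} + \frac{i \sqrt{22}}{2} \approx -0.22118 + 2.3452 i$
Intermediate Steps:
$b{\left(u \right)} = 2 u$
$B = -11$ ($B = \left(-11\right) 1 = -11$)
$\frac{B}{\sqrt{M{\left(-6 \right)} + b{\left(-8 \right)}}} + \frac{94}{-425} = - \frac{11}{\sqrt{-6 + 2 \left(-8\right)}} + \frac{94}{-425} = - \frac{11}{\sqrt{-6 - 16}} + 94 \left(- \frac{1}{425}\right) = - \frac{11}{\sqrt{-22}} - \frac{94}{425} = - \frac{11}{i \sqrt{22}} - \frac{94}{425} = - 11 \left(- \frac{i \sqrt{22}}{22}\right) - \frac{94}{425} = \frac{i \sqrt{22}}{2} - \frac{94}{425} = - \frac{94}{425} + \frac{i \sqrt{22}}{2}$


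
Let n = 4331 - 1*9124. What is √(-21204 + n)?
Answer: I*√25997 ≈ 161.24*I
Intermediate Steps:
n = -4793 (n = 4331 - 9124 = -4793)
√(-21204 + n) = √(-21204 - 4793) = √(-25997) = I*√25997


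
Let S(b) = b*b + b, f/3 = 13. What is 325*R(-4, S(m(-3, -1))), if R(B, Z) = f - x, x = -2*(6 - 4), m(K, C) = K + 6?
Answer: 13975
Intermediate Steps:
f = 39 (f = 3*13 = 39)
m(K, C) = 6 + K
S(b) = b + b**2 (S(b) = b**2 + b = b + b**2)
x = -4 (x = -2*2 = -4)
R(B, Z) = 43 (R(B, Z) = 39 - 1*(-4) = 39 + 4 = 43)
325*R(-4, S(m(-3, -1))) = 325*43 = 13975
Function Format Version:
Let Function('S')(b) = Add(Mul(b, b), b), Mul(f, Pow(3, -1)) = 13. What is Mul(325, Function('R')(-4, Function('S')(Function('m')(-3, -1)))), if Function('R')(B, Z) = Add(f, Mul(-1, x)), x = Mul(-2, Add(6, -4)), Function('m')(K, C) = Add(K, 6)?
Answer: 13975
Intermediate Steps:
f = 39 (f = Mul(3, 13) = 39)
Function('m')(K, C) = Add(6, K)
Function('S')(b) = Add(b, Pow(b, 2)) (Function('S')(b) = Add(Pow(b, 2), b) = Add(b, Pow(b, 2)))
x = -4 (x = Mul(-2, 2) = -4)
Function('R')(B, Z) = 43 (Function('R')(B, Z) = Add(39, Mul(-1, -4)) = Add(39, 4) = 43)
Mul(325, Function('R')(-4, Function('S')(Function('m')(-3, -1)))) = Mul(325, 43) = 13975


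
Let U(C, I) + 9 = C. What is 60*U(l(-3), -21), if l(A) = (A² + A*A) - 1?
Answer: 480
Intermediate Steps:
l(A) = -1 + 2*A² (l(A) = (A² + A²) - 1 = 2*A² - 1 = -1 + 2*A²)
U(C, I) = -9 + C
60*U(l(-3), -21) = 60*(-9 + (-1 + 2*(-3)²)) = 60*(-9 + (-1 + 2*9)) = 60*(-9 + (-1 + 18)) = 60*(-9 + 17) = 60*8 = 480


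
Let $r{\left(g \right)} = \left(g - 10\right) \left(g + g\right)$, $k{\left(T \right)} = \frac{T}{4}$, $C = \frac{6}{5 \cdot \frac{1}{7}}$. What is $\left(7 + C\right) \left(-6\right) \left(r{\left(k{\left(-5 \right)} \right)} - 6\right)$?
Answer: $- \frac{40887}{20} \approx -2044.3$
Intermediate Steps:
$C = \frac{42}{5}$ ($C = \frac{6}{5 \cdot \frac{1}{7}} = \frac{6}{\frac{5}{7}} = 6 \cdot \frac{7}{5} = \frac{42}{5} \approx 8.4$)
$k{\left(T \right)} = \frac{T}{4}$ ($k{\left(T \right)} = T \frac{1}{4} = \frac{T}{4}$)
$r{\left(g \right)} = 2 g \left(-10 + g\right)$ ($r{\left(g \right)} = \left(-10 + g\right) 2 g = 2 g \left(-10 + g\right)$)
$\left(7 + C\right) \left(-6\right) \left(r{\left(k{\left(-5 \right)} \right)} - 6\right) = \left(7 + \frac{42}{5}\right) \left(-6\right) \left(2 \cdot \frac{1}{4} \left(-5\right) \left(-10 + \frac{1}{4} \left(-5\right)\right) - 6\right) = \frac{77}{5} \left(-6\right) \left(2 \left(- \frac{5}{4}\right) \left(-10 - \frac{5}{4}\right) - 6\right) = - \frac{462 \left(2 \left(- \frac{5}{4}\right) \left(- \frac{45}{4}\right) - 6\right)}{5} = - \frac{462 \left(\frac{225}{8} - 6\right)}{5} = \left(- \frac{462}{5}\right) \frac{177}{8} = - \frac{40887}{20}$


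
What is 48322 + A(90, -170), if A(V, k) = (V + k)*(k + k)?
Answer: 75522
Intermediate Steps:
A(V, k) = 2*k*(V + k) (A(V, k) = (V + k)*(2*k) = 2*k*(V + k))
48322 + A(90, -170) = 48322 + 2*(-170)*(90 - 170) = 48322 + 2*(-170)*(-80) = 48322 + 27200 = 75522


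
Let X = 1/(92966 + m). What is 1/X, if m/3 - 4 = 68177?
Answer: 297509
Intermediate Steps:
m = 204543 (m = 12 + 3*68177 = 12 + 204531 = 204543)
X = 1/297509 (X = 1/(92966 + 204543) = 1/297509 ≈ 3.3612e-6)
1/X = 1/(1/297509) = 297509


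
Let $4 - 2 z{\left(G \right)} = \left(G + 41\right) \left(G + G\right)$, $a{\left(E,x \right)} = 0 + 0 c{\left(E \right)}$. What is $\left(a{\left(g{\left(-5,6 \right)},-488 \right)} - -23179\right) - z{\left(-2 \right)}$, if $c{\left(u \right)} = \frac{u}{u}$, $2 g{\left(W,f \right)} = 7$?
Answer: $23099$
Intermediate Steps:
$g{\left(W,f \right)} = \frac{7}{2}$ ($g{\left(W,f \right)} = \frac{1}{2} \cdot 7 = \frac{7}{2}$)
$c{\left(u \right)} = 1$
$a{\left(E,x \right)} = 0$ ($a{\left(E,x \right)} = 0 + 0 \cdot 1 = 0 + 0 = 0$)
$z{\left(G \right)} = 2 - G \left(41 + G\right)$ ($z{\left(G \right)} = 2 - \frac{\left(G + 41\right) \left(G + G\right)}{2} = 2 - \frac{\left(41 + G\right) 2 G}{2} = 2 - \frac{2 G \left(41 + G\right)}{2} = 2 - G \left(41 + G\right)$)
$\left(a{\left(g{\left(-5,6 \right)},-488 \right)} - -23179\right) - z{\left(-2 \right)} = \left(0 - -23179\right) - \left(2 - \left(-2\right)^{2} - -82\right) = \left(0 + 23179\right) - \left(2 - 4 + 82\right) = 23179 - \left(2 - 4 + 82\right) = 23179 - 80 = 23099$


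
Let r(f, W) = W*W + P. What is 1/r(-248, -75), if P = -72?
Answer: 1/5553 ≈ 0.00018008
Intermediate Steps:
r(f, W) = -72 + W² (r(f, W) = W*W - 72 = W² - 72 = -72 + W²)
1/r(-248, -75) = 1/(-72 + (-75)²) = 1/(-72 + 5625) = 1/5553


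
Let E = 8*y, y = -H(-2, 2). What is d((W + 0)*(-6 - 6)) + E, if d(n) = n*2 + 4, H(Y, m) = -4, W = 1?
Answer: 12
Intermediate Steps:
d(n) = 4 + 2*n (d(n) = 2*n + 4 = 4 + 2*n)
y = 4 (y = -1*(-4) = 4)
E = 32 (E = 8*4 = 32)
d((W + 0)*(-6 - 6)) + E = (4 + 2*((1 + 0)*(-6 - 6))) + 32 = (4 + 2*(1*(-12))) + 32 = (4 + 2*(-12)) + 32 = (4 - 24) + 32 = -20 + 32 = 12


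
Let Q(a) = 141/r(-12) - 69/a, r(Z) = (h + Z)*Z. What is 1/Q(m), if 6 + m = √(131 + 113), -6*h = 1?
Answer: 378578/9532953 - 245134*√61/9532953 ≈ -0.16112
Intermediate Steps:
h = -⅙ (h = -⅙*1 = -⅙ ≈ -0.16667)
m = -6 + 2*√61 (m = -6 + √(131 + 113) = -6 + √244 = -6 + 2*√61 ≈ 9.6205)
r(Z) = Z*(-⅙ + Z) (r(Z) = (-⅙ + Z)*Z = Z*(-⅙ + Z))
Q(a) = 141/146 - 69/a (Q(a) = 141/((-12*(-⅙ - 12))) - 69/a = 141/((-12*(-73/6))) - 69/a = 141/146 - 69/a)
1/Q(m) = 1/(141/146 - 69/(-6 + 2*√61))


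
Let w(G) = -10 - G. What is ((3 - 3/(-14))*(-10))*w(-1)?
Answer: 2025/7 ≈ 289.29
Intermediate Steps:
((3 - 3/(-14))*(-10))*w(-1) = ((3 - 3/(-14))*(-10))*(-10 - 1*(-1)) = ((3 - 3*(-1/14))*(-10))*(-10 + 1) = ((3 + 3/14)*(-10))*(-9) = ((45/14)*(-10))*(-9) = -225/7*(-9) = 2025/7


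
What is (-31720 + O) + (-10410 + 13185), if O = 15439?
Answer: -13506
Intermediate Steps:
(-31720 + O) + (-10410 + 13185) = (-31720 + 15439) + (-10410 + 13185) = -16281 + 2775 = -13506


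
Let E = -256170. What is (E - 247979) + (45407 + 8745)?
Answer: -449997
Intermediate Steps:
(E - 247979) + (45407 + 8745) = (-256170 - 247979) + (45407 + 8745) = -504149 + 54152 = -449997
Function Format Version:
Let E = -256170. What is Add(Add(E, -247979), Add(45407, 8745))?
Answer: -449997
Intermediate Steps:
Add(Add(E, -247979), Add(45407, 8745)) = Add(Add(-256170, -247979), Add(45407, 8745)) = Add(-504149, 54152) = -449997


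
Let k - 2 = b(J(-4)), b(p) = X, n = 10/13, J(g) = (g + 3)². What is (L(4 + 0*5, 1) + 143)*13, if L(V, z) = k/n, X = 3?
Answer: 3887/2 ≈ 1943.5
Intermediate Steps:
J(g) = (3 + g)²
n = 10/13 (n = 10*(1/13) = 10/13 ≈ 0.76923)
b(p) = 3
k = 5 (k = 2 + 3 = 5)
L(V, z) = 13/2 (L(V, z) = 5/(10/13) = 5*(13/10) = 13/2)
(L(4 + 0*5, 1) + 143)*13 = (13/2 + 143)*13 = (299/2)*13 = 3887/2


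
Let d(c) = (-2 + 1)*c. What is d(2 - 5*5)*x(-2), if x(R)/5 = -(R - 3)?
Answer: 575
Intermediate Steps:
d(c) = -c
x(R) = 15 - 5*R (x(R) = 5*(-(R - 3)) = 5*(-(-3 + R)) = 5*(3 - R) = 15 - 5*R)
d(2 - 5*5)*x(-2) = (-(2 - 5*5))*(15 - 5*(-2)) = (-(2 - 25))*(15 + 10) = -1*(-23)*25 = 23*25 = 575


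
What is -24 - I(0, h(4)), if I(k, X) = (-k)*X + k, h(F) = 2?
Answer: -24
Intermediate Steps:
I(k, X) = k - X*k (I(k, X) = -X*k + k = k - X*k)
-24 - I(0, h(4)) = -24 - 0*(1 - 1*2) = -24 - 0*(1 - 2) = -24 - 0*(-1) = -24 - 1*0 = -24 + 0 = -24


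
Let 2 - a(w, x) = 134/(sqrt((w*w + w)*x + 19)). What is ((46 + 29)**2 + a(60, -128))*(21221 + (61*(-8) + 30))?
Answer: 116833401 + 2782242*I*sqrt(468461)/468461 ≈ 1.1683e+8 + 4065.0*I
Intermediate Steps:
a(w, x) = 2 - 134/sqrt(19 + x*(w + w**2)) (a(w, x) = 2 - 134/(sqrt((w*w + w)*x + 19)) = 2 - 134/(sqrt((w**2 + w)*x + 19)) = 2 - 134/(sqrt((w + w**2)*x + 19)) = 2 - 134/(sqrt(x*(w + w**2) + 19)) = 2 - 134/(sqrt(19 + x*(w + w**2))) = 2 - 134/sqrt(19 + x*(w + w**2)))
((46 + 29)**2 + a(60, -128))*(21221 + (61*(-8) + 30)) = ((46 + 29)**2 + (2 - 134/sqrt(19 + 60*(-128) - 128*60**2)))*(21221 + (61*(-8) + 30)) = (75**2 + (2 - 134/sqrt(19 - 7680 - 128*3600)))*(21221 + (-488 + 30)) = (5625 + (2 - 134/sqrt(19 - 7680 - 460800)))*(21221 - 458) = (5625 + (2 - (-134)*I*sqrt(468461)/468461))*20763 = (5625 + (2 + 134*I*sqrt(468461)/468461))*20763 = (5627 + 134*I*sqrt(468461)/468461)*20763 = 116833401 + 2782242*I*sqrt(468461)/468461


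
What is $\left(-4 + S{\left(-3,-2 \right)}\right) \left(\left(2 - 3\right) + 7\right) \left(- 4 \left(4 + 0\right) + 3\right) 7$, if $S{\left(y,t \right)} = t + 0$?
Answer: $3276$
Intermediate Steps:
$S{\left(y,t \right)} = t$
$\left(-4 + S{\left(-3,-2 \right)}\right) \left(\left(2 - 3\right) + 7\right) \left(- 4 \left(4 + 0\right) + 3\right) 7 = \left(-4 - 2\right) \left(\left(2 - 3\right) + 7\right) \left(- 4 \left(4 + 0\right) + 3\right) 7 = - 6 \left(-1 + 7\right) \left(\left(-4\right) 4 + 3\right) 7 = \left(-6\right) 6 \left(-16 + 3\right) 7 = \left(-36\right) \left(-13\right) 7 = 468 \cdot 7 = 3276$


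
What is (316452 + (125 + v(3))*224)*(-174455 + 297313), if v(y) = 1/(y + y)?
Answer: 126969811544/3 ≈ 4.2323e+10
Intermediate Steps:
v(y) = 1/(2*y)
(316452 + (125 + v(3))*224)*(-174455 + 297313) = (316452 + (125 + (½)/3)*224)*(-174455 + 297313) = (316452 + (125 + (½)*(⅓))*224)*122858 = (316452 + (125 + ⅙)*224)*122858 = (316452 + (751/6)*224)*122858 = (316452 + 84112/3)*122858 = (1033468/3)*122858 = 126969811544/3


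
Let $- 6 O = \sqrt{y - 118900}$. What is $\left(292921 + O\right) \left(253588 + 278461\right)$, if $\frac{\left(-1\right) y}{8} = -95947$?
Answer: $155848325129 - \frac{532049 \sqrt{162169}}{3} \approx 1.5578 \cdot 10^{11}$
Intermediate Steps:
$y = 767576$ ($y = \left(-8\right) \left(-95947\right) = 767576$)
$O = - \frac{\sqrt{162169}}{3}$ ($O = - \frac{\sqrt{767576 - 118900}}{6} = - \frac{\sqrt{648676}}{6} = - \frac{2 \sqrt{162169}}{6} = - \frac{\sqrt{162169}}{3} \approx -134.23$)
$\left(292921 + O\right) \left(253588 + 278461\right) = \left(292921 - \frac{\sqrt{162169}}{3}\right) \left(253588 + 278461\right) = \left(292921 - \frac{\sqrt{162169}}{3}\right) 532049 = 155848325129 - \frac{532049 \sqrt{162169}}{3}$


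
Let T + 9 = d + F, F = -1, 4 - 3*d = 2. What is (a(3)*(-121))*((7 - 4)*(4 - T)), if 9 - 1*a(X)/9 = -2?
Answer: -479160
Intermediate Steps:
d = ⅔ (d = 4/3 - ⅓*2 = 4/3 - ⅔ = ⅔ ≈ 0.66667)
a(X) = 99 (a(X) = 81 - 9*(-2) = 81 + 18 = 99)
T = -28/3 (T = -9 + (⅔ - 1) = -9 - ⅓ = -28/3 ≈ -9.3333)
(a(3)*(-121))*((7 - 4)*(4 - T)) = (99*(-121))*((7 - 4)*(4 - 1*(-28/3))) = -35937*(4 + 28/3) = -35937*40/3 = -11979*40 = -479160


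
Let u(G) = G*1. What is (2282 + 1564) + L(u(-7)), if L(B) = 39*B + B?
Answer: 3566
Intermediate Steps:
u(G) = G
L(B) = 40*B
(2282 + 1564) + L(u(-7)) = (2282 + 1564) + 40*(-7) = 3846 - 280 = 3566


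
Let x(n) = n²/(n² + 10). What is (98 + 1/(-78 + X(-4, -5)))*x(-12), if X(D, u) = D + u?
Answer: 18600/203 ≈ 91.626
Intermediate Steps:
x(n) = n²/(10 + n²)
(98 + 1/(-78 + X(-4, -5)))*x(-12) = (98 + 1/(-78 + (-4 - 5)))*((-12)²/(10 + (-12)²)) = (98 + 1/(-78 - 9))*(144/(10 + 144)) = (98 + 1/(-87))*(144/154) = (98 - 1/87)*(144*(1/154)) = (8525/87)*(72/77) = 18600/203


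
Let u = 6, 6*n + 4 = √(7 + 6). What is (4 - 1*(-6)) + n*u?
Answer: 6 + √13 ≈ 9.6055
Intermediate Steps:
n = -⅔ + √13/6 (n = -⅔ + √(7 + 6)/6 = -⅔ + √13/6 ≈ -0.065741)
(4 - 1*(-6)) + n*u = (4 - 1*(-6)) + (-⅔ + √13/6)*6 = (4 + 6) + (-4 + √13) = 10 + (-4 + √13) = 6 + √13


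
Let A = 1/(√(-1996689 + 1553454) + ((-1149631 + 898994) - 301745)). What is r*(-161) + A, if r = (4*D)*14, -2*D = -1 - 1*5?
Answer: -8253056627069014/305126317159 - I*√443235/305126317159 ≈ -27048.0 - 2.1819e-9*I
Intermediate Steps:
D = 3 (D = -(-1 - 1*5)/2 = -(-1 - 5)/2 = -½*(-6) = 3)
r = 168 (r = (4*3)*14 = 12*14 = 168)
A = 1/(-552382 + I*√443235) (A = 1/(√(-443235) + (-250637 - 301745)) = 1/(I*√443235 - 552382) = 1/(-552382 + I*√443235) ≈ -1.8103e-6 - 2.182e-9*I)
r*(-161) + A = 168*(-161) + (-552382/305126317159 - I*√443235/305126317159) = -27048 + (-552382/305126317159 - I*√443235/305126317159) = -8253056627069014/305126317159 - I*√443235/305126317159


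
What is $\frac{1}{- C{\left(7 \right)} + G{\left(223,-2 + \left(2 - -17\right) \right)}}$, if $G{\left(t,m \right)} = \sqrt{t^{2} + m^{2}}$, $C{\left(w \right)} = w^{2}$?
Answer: $\frac{49}{47617} + \frac{\sqrt{50018}}{47617} \approx 0.0057258$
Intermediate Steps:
$G{\left(t,m \right)} = \sqrt{m^{2} + t^{2}}$
$\frac{1}{- C{\left(7 \right)} + G{\left(223,-2 + \left(2 - -17\right) \right)}} = \frac{1}{- 7^{2} + \sqrt{\left(-2 + \left(2 - -17\right)\right)^{2} + 223^{2}}} = \frac{1}{\left(-1\right) 49 + \sqrt{\left(-2 + \left(2 + 17\right)\right)^{2} + 49729}} = \frac{1}{-49 + \sqrt{\left(-2 + 19\right)^{2} + 49729}} = \frac{1}{-49 + \sqrt{17^{2} + 49729}} = \frac{1}{-49 + \sqrt{289 + 49729}} = \frac{1}{-49 + \sqrt{50018}}$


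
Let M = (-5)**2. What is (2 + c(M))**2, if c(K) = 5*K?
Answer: 16129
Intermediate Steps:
M = 25
(2 + c(M))**2 = (2 + 5*25)**2 = (2 + 125)**2 = 127**2 = 16129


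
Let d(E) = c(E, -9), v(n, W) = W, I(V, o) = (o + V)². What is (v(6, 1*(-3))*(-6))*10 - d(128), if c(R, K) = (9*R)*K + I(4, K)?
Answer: 10523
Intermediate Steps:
I(V, o) = (V + o)²
c(R, K) = (4 + K)² + 9*K*R (c(R, K) = (9*R)*K + (4 + K)² = 9*K*R + (4 + K)² = (4 + K)² + 9*K*R)
d(E) = 25 - 81*E (d(E) = (4 - 9)² + 9*(-9)*E = (-5)² - 81*E = 25 - 81*E)
(v(6, 1*(-3))*(-6))*10 - d(128) = ((1*(-3))*(-6))*10 - (25 - 81*128) = -3*(-6)*10 - (25 - 10368) = 18*10 - 1*(-10343) = 180 + 10343 = 10523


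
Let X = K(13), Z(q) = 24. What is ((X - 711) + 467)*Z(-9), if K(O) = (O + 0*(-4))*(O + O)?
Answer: 2256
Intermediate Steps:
K(O) = 2*O**2 (K(O) = (O + 0)*(2*O) = O*(2*O) = 2*O**2)
X = 338 (X = 2*13**2 = 2*169 = 338)
((X - 711) + 467)*Z(-9) = ((338 - 711) + 467)*24 = (-373 + 467)*24 = 94*24 = 2256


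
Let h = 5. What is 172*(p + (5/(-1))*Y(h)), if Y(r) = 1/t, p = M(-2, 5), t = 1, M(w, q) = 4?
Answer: -172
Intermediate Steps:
p = 4
Y(r) = 1 (Y(r) = 1/1 = 1)
172*(p + (5/(-1))*Y(h)) = 172*(4 + (5/(-1))*1) = 172*(4 + (5*(-1))*1) = 172*(4 - 5*1) = 172*(4 - 5) = 172*(-1) = -172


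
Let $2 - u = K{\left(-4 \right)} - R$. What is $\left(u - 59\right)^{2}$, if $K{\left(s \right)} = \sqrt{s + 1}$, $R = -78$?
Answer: $\left(135 + i \sqrt{3}\right)^{2} \approx 18222.0 + 467.7 i$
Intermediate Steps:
$K{\left(s \right)} = \sqrt{1 + s}$
$u = -76 - i \sqrt{3}$ ($u = 2 - \left(\sqrt{1 - 4} - -78\right) = 2 - \left(\sqrt{-3} + 78\right) = 2 - \left(i \sqrt{3} + 78\right) = 2 - \left(78 + i \sqrt{3}\right) = -76 - i \sqrt{3} \approx -76.0 - 1.732 i$)
$\left(u - 59\right)^{2} = \left(\left(-76 - i \sqrt{3}\right) - 59\right)^{2} = \left(-135 - i \sqrt{3}\right)^{2}$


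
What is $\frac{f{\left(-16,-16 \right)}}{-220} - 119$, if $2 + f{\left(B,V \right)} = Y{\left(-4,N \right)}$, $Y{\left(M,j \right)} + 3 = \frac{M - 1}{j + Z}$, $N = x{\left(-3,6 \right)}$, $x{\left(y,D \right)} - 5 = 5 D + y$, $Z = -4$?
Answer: $- \frac{146579}{1232} \approx -118.98$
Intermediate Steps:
$x{\left(y,D \right)} = 5 + y + 5 D$ ($x{\left(y,D \right)} = 5 + \left(5 D + y\right) = 5 + \left(y + 5 D\right) = 5 + y + 5 D$)
$N = 32$ ($N = 5 - 3 + 5 \cdot 6 = 5 - 3 + 30 = 32$)
$Y{\left(M,j \right)} = -3 + \frac{-1 + M}{-4 + j}$ ($Y{\left(M,j \right)} = -3 + \frac{M - 1}{j - 4} = -3 + \frac{-1 + M}{-4 + j}$)
$f{\left(B,V \right)} = - \frac{145}{28}$ ($f{\left(B,V \right)} = -2 + \frac{11 - 4 - 96}{-4 + 32} = -2 + \frac{11 - 4 - 96}{28} = -2 + \frac{1}{28} \left(-89\right) = -2 - \frac{89}{28} = - \frac{145}{28}$)
$\frac{f{\left(-16,-16 \right)}}{-220} - 119 = \frac{1}{-220} \left(- \frac{145}{28}\right) - 119 = \left(- \frac{1}{220}\right) \left(- \frac{145}{28}\right) - 119 = \frac{29}{1232} - 119 = - \frac{146579}{1232}$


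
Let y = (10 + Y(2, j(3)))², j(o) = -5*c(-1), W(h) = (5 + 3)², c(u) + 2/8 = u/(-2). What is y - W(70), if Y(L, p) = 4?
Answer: 132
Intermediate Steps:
c(u) = -¼ - u/2 (c(u) = -¼ + u/(-2) = -¼ + u*(-½) = -¼ - u/2)
W(h) = 64 (W(h) = 8² = 64)
j(o) = -5/4 (j(o) = -5*(-¼ - ½*(-1)) = -5*(-¼ + ½) = -5*¼ = -5/4)
y = 196 (y = (10 + 4)² = 14² = 196)
y - W(70) = 196 - 1*64 = 196 - 64 = 132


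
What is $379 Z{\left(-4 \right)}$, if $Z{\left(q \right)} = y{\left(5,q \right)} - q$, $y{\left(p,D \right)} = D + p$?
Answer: $1895$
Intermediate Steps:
$Z{\left(q \right)} = 5$ ($Z{\left(q \right)} = \left(q + 5\right) - q = \left(5 + q\right) - q = 5$)
$379 Z{\left(-4 \right)} = 379 \cdot 5 = 1895$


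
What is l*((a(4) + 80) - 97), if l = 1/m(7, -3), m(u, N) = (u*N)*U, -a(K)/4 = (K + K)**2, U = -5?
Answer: -13/5 ≈ -2.6000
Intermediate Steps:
a(K) = -16*K**2 (a(K) = -4*(K + K)**2 = -4*4*K**2 = -16*K**2)
m(u, N) = -5*N*u (m(u, N) = (u*N)*(-5) = (N*u)*(-5) = -5*N*u)
l = 1/105 (l = 1/(-5*(-3)*7) = 1/105 ≈ 0.0095238)
l*((a(4) + 80) - 97) = ((-16*4**2 + 80) - 97)/105 = ((-16*16 + 80) - 97)/105 = ((-256 + 80) - 97)/105 = (-176 - 97)/105 = (1/105)*(-273) = -13/5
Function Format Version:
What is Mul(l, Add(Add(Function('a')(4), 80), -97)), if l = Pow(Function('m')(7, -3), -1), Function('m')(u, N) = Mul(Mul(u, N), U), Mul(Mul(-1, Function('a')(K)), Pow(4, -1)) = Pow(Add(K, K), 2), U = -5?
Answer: Rational(-13, 5) ≈ -2.6000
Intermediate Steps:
Function('a')(K) = Mul(-16, Pow(K, 2)) (Function('a')(K) = Mul(-4, Pow(Add(K, K), 2)) = Mul(-4, Pow(Mul(2, K), 2)) = Mul(-4, Mul(4, Pow(K, 2))) = Mul(-16, Pow(K, 2)))
Function('m')(u, N) = Mul(-5, N, u) (Function('m')(u, N) = Mul(Mul(u, N), -5) = Mul(Mul(N, u), -5) = Mul(-5, N, u))
l = Rational(1, 105) (l = Pow(Mul(-5, -3, 7), -1) = Pow(105, -1) = Rational(1, 105) ≈ 0.0095238)
Mul(l, Add(Add(Function('a')(4), 80), -97)) = Mul(Rational(1, 105), Add(Add(Mul(-16, Pow(4, 2)), 80), -97)) = Mul(Rational(1, 105), Add(Add(Mul(-16, 16), 80), -97)) = Mul(Rational(1, 105), Add(Add(-256, 80), -97)) = Mul(Rational(1, 105), Add(-176, -97)) = Mul(Rational(1, 105), -273) = Rational(-13, 5)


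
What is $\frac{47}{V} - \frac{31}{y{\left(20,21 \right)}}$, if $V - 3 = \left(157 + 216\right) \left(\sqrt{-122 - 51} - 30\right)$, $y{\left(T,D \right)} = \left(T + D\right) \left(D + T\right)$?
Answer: $- \frac{5509618175}{250835938766} - \frac{17531 i \sqrt{173}}{149218286} \approx -0.021965 - 0.0015453 i$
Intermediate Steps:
$y{\left(T,D \right)} = \left(D + T\right)^{2}$ ($y{\left(T,D \right)} = \left(D + T\right) \left(D + T\right) = \left(D + T\right)^{2}$)
$V = -11187 + 373 i \sqrt{173}$ ($V = 3 + \left(157 + 216\right) \left(\sqrt{-122 - 51} - 30\right) = 3 + 373 \left(\sqrt{-173} - 30\right) = 3 + 373 \left(i \sqrt{173} - 30\right) = 3 + 373 \left(-30 + i \sqrt{173}\right) = 3 - \left(11190 - 373 i \sqrt{173}\right) = -11187 + 373 i \sqrt{173} \approx -11187.0 + 4906.0 i$)
$\frac{47}{V} - \frac{31}{y{\left(20,21 \right)}} = \frac{47}{-11187 + 373 i \sqrt{173}} - \frac{31}{\left(21 + 20\right)^{2}} = \frac{47}{-11187 + 373 i \sqrt{173}} - \frac{31}{41^{2}} = \frac{47}{-11187 + 373 i \sqrt{173}} - \frac{31}{1681} = - \frac{31}{1681} + \frac{47}{-11187 + 373 i \sqrt{173}}$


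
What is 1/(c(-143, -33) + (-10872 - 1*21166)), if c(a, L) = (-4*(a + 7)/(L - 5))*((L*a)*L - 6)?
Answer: 19/41750654 ≈ 4.5508e-7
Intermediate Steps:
c(a, L) = -4*(-6 + a*L²)*(7 + a)/(-5 + L) (c(a, L) = (-4*(7 + a)/(-5 + L))*(a*L² - 6) = (-4*(7 + a)/(-5 + L))*(-6 + a*L²) = -4*(-6 + a*L²)*(7 + a)/(-5 + L))
1/(c(-143, -33) + (-10872 - 1*21166)) = 1/(4*(42 + 6*(-143) - 1*(-33)²*(-143)² - 7*(-143)*(-33)²)/(-5 - 33) + (-10872 - 1*21166)) = 1/(4*(42 - 858 - 1*1089*20449 - 7*(-143)*1089)/(-38) + (-10872 - 21166)) = 1/(4*(-1/38)*(42 - 858 - 22268961 + 1090089) - 32038) = 1/(4*(-1/38)*(-21179688) - 32038) = 1/(42359376/19 - 32038) = 1/(41750654/19) = 19/41750654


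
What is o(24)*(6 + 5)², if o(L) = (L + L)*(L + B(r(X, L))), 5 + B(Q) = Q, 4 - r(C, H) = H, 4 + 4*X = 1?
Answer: -5808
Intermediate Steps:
X = -¾ (X = -1 + (¼)*1 = -1 + ¼ = -¾ ≈ -0.75000)
r(C, H) = 4 - H
B(Q) = -5 + Q
o(L) = -2*L (o(L) = (L + L)*(L + (-5 + (4 - L))) = (2*L)*(L + (-1 - L)) = (2*L)*(-1) = -2*L)
o(24)*(6 + 5)² = (-2*24)*(6 + 5)² = -48*11² = -48*121 = -5808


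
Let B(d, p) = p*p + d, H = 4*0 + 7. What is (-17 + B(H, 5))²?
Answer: 225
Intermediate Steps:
H = 7 (H = 0 + 7 = 7)
B(d, p) = d + p² (B(d, p) = p² + d = d + p²)
(-17 + B(H, 5))² = (-17 + (7 + 5²))² = (-17 + (7 + 25))² = (-17 + 32)² = 15² = 225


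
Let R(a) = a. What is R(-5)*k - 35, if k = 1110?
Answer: -5585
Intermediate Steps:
R(-5)*k - 35 = -5*1110 - 35 = -5550 - 35 = -5585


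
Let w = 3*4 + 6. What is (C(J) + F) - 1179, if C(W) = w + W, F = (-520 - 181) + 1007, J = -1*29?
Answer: -884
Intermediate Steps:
w = 18 (w = 12 + 6 = 18)
J = -29
F = 306 (F = -701 + 1007 = 306)
C(W) = 18 + W
(C(J) + F) - 1179 = ((18 - 29) + 306) - 1179 = (-11 + 306) - 1179 = 295 - 1179 = -884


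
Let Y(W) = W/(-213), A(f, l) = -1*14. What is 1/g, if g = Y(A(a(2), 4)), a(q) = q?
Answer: 213/14 ≈ 15.214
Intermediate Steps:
A(f, l) = -14
Y(W) = -W/213 (Y(W) = W*(-1/213) = -W/213)
g = 14/213 (g = -1/213*(-14) = 14/213 ≈ 0.065728)
1/g = 1/(14/213) = 213/14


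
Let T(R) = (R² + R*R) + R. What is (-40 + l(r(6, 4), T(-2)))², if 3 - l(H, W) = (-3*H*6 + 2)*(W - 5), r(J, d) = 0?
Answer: 1521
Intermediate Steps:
T(R) = R + 2*R² (T(R) = (R² + R²) + R = 2*R² + R = R + 2*R²)
l(H, W) = 3 - (-5 + W)*(2 - 18*H) (l(H, W) = 3 - (-3*H*6 + 2)*(W - 5) = 3 - (-18*H + 2)*(-5 + W) = 3 - (2 - 18*H)*(-5 + W) = 3 - (-5 + W)*(2 - 18*H))
(-40 + l(r(6, 4), T(-2)))² = (-40 + (13 - 90*0 - (-4)*(1 + 2*(-2)) + 18*0*(-2*(1 + 2*(-2)))))² = (-40 + (13 + 0 - (-4)*(1 - 4) + 18*0*(-2*(1 - 4))))² = (-40 + (13 + 0 - (-4)*(-3) + 18*0*(-2*(-3))))² = (-40 + (13 + 0 - 2*6 + 18*0*6))² = (-40 + (13 + 0 - 12 + 0))² = (-40 + 1)² = (-39)² = 1521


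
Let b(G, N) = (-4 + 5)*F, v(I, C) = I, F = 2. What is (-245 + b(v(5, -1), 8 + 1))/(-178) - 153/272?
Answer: 1143/1424 ≈ 0.80267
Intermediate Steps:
b(G, N) = 2 (b(G, N) = (-4 + 5)*2 = 1*2 = 2)
(-245 + b(v(5, -1), 8 + 1))/(-178) - 153/272 = (-245 + 2)/(-178) - 153/272 = -243*(-1/178) - 153*1/272 = 243/178 - 9/16 = 1143/1424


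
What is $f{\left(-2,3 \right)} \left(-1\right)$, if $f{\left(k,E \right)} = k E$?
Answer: $6$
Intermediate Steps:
$f{\left(k,E \right)} = E k$
$f{\left(-2,3 \right)} \left(-1\right) = 3 \left(-2\right) \left(-1\right) = \left(-6\right) \left(-1\right) = 6$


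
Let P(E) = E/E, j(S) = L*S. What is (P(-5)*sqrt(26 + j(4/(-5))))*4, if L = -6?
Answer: 4*sqrt(770)/5 ≈ 22.199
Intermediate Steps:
j(S) = -6*S
P(E) = 1
(P(-5)*sqrt(26 + j(4/(-5))))*4 = (1*sqrt(26 - 24/(-5)))*4 = (1*sqrt(26 - 24*(-1)/5))*4 = (1*sqrt(26 - 6*(-4/5)))*4 = (1*sqrt(26 + 24/5))*4 = (1*sqrt(154/5))*4 = (1*(sqrt(770)/5))*4 = (sqrt(770)/5)*4 = 4*sqrt(770)/5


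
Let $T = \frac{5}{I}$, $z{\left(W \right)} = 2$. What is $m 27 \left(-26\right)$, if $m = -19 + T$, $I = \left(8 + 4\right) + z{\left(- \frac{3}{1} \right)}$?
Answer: $\frac{91611}{7} \approx 13087.0$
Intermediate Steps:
$I = 14$ ($I = \left(8 + 4\right) + 2 = 12 + 2 = 14$)
$T = \frac{5}{14} \approx 0.35714$
$m = - \frac{261}{14}$ ($m = -19 + \frac{5}{14} = - \frac{261}{14} \approx -18.643$)
$m 27 \left(-26\right) = \left(- \frac{261}{14}\right) 27 \left(-26\right) = \left(- \frac{7047}{14}\right) \left(-26\right) = \frac{91611}{7}$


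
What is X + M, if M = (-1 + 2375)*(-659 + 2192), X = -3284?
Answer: 3636058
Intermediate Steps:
M = 3639342 (M = 2374*1533 = 3639342)
X + M = -3284 + 3639342 = 3636058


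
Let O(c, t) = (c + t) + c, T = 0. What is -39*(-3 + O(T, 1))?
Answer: 78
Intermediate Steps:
O(c, t) = t + 2*c
-39*(-3 + O(T, 1)) = -39*(-3 + (1 + 2*0)) = -39*(-3 + (1 + 0)) = -39*(-3 + 1) = -39*(-2) = 78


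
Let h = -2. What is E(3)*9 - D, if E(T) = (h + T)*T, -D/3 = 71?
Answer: 240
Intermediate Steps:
D = -213 (D = -3*71 = -213)
E(T) = T*(-2 + T) (E(T) = (-2 + T)*T = T*(-2 + T))
E(3)*9 - D = (3*(-2 + 3))*9 - 1*(-213) = (3*1)*9 + 213 = 3*9 + 213 = 27 + 213 = 240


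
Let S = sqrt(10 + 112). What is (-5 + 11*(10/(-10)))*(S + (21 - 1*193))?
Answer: 2752 - 16*sqrt(122) ≈ 2575.3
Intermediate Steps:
S = sqrt(122) ≈ 11.045
(-5 + 11*(10/(-10)))*(S + (21 - 1*193)) = (-5 + 11*(10/(-10)))*(sqrt(122) + (21 - 1*193)) = (-5 + 11*(10*(-1/10)))*(sqrt(122) + (21 - 193)) = (-5 + 11*(-1))*(sqrt(122) - 172) = (-5 - 11)*(-172 + sqrt(122)) = -16*(-172 + sqrt(122)) = 2752 - 16*sqrt(122)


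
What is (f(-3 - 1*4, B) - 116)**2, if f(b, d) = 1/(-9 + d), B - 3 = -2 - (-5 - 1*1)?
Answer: 54289/4 ≈ 13572.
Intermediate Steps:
B = 7 (B = 3 + (-2 - (-5 - 1*1)) = 3 + (-2 - (-5 - 1)) = 3 + (-2 - 1*(-6)) = 3 + (-2 + 6) = 3 + 4 = 7)
(f(-3 - 1*4, B) - 116)**2 = (1/(-9 + 7) - 116)**2 = (1/(-2) - 116)**2 = (-1/2 - 116)**2 = (-233/2)**2 = 54289/4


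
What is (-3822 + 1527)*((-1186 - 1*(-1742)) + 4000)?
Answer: -10456020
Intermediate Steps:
(-3822 + 1527)*((-1186 - 1*(-1742)) + 4000) = -2295*((-1186 + 1742) + 4000) = -2295*(556 + 4000) = -2295*4556 = -10456020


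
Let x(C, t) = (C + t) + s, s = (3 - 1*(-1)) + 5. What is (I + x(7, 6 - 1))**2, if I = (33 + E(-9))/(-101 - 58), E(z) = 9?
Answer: 1207801/2809 ≈ 429.98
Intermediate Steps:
I = -14/53 (I = (33 + 9)/(-101 - 58) = 42/(-159) = 42*(-1/159) = -14/53 ≈ -0.26415)
s = 9 (s = (3 + 1) + 5 = 4 + 5 = 9)
x(C, t) = 9 + C + t (x(C, t) = (C + t) + 9 = 9 + C + t)
(I + x(7, 6 - 1))**2 = (-14/53 + (9 + 7 + (6 - 1)))**2 = (-14/53 + (9 + 7 + 5))**2 = (-14/53 + 21)**2 = (1099/53)**2 = 1207801/2809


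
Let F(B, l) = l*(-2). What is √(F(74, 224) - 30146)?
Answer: I*√30594 ≈ 174.91*I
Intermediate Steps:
F(B, l) = -2*l
√(F(74, 224) - 30146) = √(-2*224 - 30146) = √(-448 - 30146) = √(-30594) = I*√30594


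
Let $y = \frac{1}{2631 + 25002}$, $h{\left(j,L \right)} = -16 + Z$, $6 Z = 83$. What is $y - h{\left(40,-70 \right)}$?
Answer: $\frac{39915}{18422} \approx 2.1667$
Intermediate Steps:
$Z = \frac{83}{6}$ ($Z = \frac{1}{6} \cdot 83 = \frac{83}{6} \approx 13.833$)
$h{\left(j,L \right)} = - \frac{13}{6}$ ($h{\left(j,L \right)} = -16 + \frac{83}{6} = - \frac{13}{6}$)
$y = \frac{1}{27633} \approx 3.6189 \cdot 10^{-5}$
$y - h{\left(40,-70 \right)} = \frac{1}{27633} - - \frac{13}{6} = \frac{1}{27633} + \frac{13}{6} = \frac{39915}{18422}$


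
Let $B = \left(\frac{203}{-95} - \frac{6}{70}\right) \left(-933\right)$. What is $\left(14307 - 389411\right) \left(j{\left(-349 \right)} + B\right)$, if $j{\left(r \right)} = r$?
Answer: $- \frac{430202651456}{665} \approx -6.4692 \cdot 10^{8}$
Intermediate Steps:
$B = \frac{1378974}{665}$ ($B = \left(203 \left(- \frac{1}{95}\right) - \frac{3}{35}\right) \left(-933\right) = \left(- \frac{203}{95} - \frac{3}{35}\right) \left(-933\right) = \left(- \frac{1478}{665}\right) \left(-933\right) = \frac{1378974}{665} \approx 2073.6$)
$\left(14307 - 389411\right) \left(j{\left(-349 \right)} + B\right) = \left(14307 - 389411\right) \left(-349 + \frac{1378974}{665}\right) = \left(-375104\right) \frac{1146889}{665} = - \frac{430202651456}{665}$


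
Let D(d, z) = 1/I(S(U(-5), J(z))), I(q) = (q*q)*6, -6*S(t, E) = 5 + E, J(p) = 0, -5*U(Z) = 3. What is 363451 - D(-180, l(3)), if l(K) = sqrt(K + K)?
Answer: 9086269/25 ≈ 3.6345e+5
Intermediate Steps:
U(Z) = -3/5 (U(Z) = -1/5*3 = -3/5)
S(t, E) = -5/6 - E/6 (S(t, E) = -(5 + E)/6 = -5/6 - E/6)
I(q) = 6*q**2 (I(q) = q**2*6 = 6*q**2)
l(K) = sqrt(2)*sqrt(K) (l(K) = sqrt(2*K) = sqrt(2)*sqrt(K))
D(d, z) = 6/25 (D(d, z) = 1/(6*(-5/6 - 1/6*0)**2) = 1/(6*(-5/6 + 0)**2) = 1/(6*(-5/6)**2) = 1/(6*(25/36)) = 1/(25/6) = 6/25)
363451 - D(-180, l(3)) = 363451 - 1*6/25 = 363451 - 6/25 = 9086269/25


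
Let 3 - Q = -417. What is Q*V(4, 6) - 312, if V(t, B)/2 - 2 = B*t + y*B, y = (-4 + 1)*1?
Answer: 6408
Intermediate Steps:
Q = 420 (Q = 3 - 1*(-417) = 3 + 417 = 420)
y = -3 (y = -3*1 = -3)
V(t, B) = 4 - 6*B + 2*B*t (V(t, B) = 4 + 2*(B*t - 3*B) = 4 + 2*(-3*B + B*t) = 4 + (-6*B + 2*B*t) = 4 - 6*B + 2*B*t)
Q*V(4, 6) - 312 = 420*(4 - 6*6 + 2*6*4) - 312 = 420*(4 - 36 + 48) - 312 = 420*16 - 312 = 6720 - 312 = 6408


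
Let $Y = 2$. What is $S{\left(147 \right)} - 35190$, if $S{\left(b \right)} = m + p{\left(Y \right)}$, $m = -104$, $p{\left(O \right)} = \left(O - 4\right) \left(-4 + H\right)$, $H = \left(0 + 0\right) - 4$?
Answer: $-35278$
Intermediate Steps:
$H = -4$ ($H = 0 - 4 = -4$)
$p{\left(O \right)} = 32 - 8 O$ ($p{\left(O \right)} = \left(O - 4\right) \left(-4 - 4\right) = \left(-4 + O\right) \left(-8\right) = 32 - 8 O$)
$S{\left(b \right)} = -88$ ($S{\left(b \right)} = -104 + \left(32 - 16\right) = -104 + 16 = -88$)
$S{\left(147 \right)} - 35190 = -88 - 35190 = -35278$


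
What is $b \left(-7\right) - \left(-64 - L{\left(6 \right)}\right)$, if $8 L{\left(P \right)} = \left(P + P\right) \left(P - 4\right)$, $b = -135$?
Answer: $1012$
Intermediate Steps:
$L{\left(P \right)} = \frac{P \left(-4 + P\right)}{4}$ ($L{\left(P \right)} = \frac{\left(P + P\right) \left(P - 4\right)}{8} = \frac{2 P \left(-4 + P\right)}{8} = \frac{P \left(-4 + P\right)}{4}$)
$b \left(-7\right) - \left(-64 - L{\left(6 \right)}\right) = \left(-135\right) \left(-7\right) + \left(\left(\left(7 - 6\right) + \frac{1}{4} \cdot 6 \left(-4 + 6\right)\right) - -63\right) = 945 + \left(\left(1 + \frac{1}{4} \cdot 6 \cdot 2\right) + 63\right) = 945 + \left(\left(1 + 3\right) + 63\right) = 945 + \left(4 + 63\right) = 945 + 67 = 1012$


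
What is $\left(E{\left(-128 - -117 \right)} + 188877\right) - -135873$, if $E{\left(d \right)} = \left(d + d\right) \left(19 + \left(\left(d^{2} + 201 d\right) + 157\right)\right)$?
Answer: $366858$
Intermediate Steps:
$E{\left(d \right)} = 2 d \left(176 + d^{2} + 201 d\right)$ ($E{\left(d \right)} = 2 d \left(19 + \left(157 + d^{2} + 201 d\right)\right) = 2 d \left(176 + d^{2} + 201 d\right)$)
$\left(E{\left(-128 - -117 \right)} + 188877\right) - -135873 = \left(2 \left(-128 - -117\right) \left(176 + \left(-128 - -117\right)^{2} + 201 \left(-128 - -117\right)\right) + 188877\right) - -135873 = \left(2 \left(-128 + 117\right) \left(176 + \left(-128 + 117\right)^{2} + 201 \left(-128 + 117\right)\right) + 188877\right) + 135873 = \left(2 \left(-11\right) \left(176 + \left(-11\right)^{2} + 201 \left(-11\right)\right) + 188877\right) + 135873 = \left(2 \left(-11\right) \left(176 + 121 - 2211\right) + 188877\right) + 135873 = \left(2 \left(-11\right) \left(-1914\right) + 188877\right) + 135873 = \left(42108 + 188877\right) + 135873 = 230985 + 135873 = 366858$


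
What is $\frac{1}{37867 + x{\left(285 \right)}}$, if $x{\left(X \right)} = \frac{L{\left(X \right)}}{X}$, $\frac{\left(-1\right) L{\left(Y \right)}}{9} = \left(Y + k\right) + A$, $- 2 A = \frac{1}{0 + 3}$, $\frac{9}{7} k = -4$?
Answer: $\frac{570}{21579119} \approx 2.6414 \cdot 10^{-5}$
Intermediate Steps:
$k = - \frac{28}{9}$ ($k = \frac{7}{9} \left(-4\right) = - \frac{28}{9} \approx -3.1111$)
$A = - \frac{1}{6}$ ($A = - \frac{1}{2 \left(0 + 3\right)} = - \frac{1}{2 \cdot 3} = \left(- \frac{1}{2}\right) \frac{1}{3} = - \frac{1}{6} \approx -0.16667$)
$L{\left(Y \right)} = \frac{59}{2} - 9 Y$ ($L{\left(Y \right)} = - 9 \left(\left(Y - \frac{28}{9}\right) - \frac{1}{6}\right) = - 9 \left(\left(- \frac{28}{9} + Y\right) - \frac{1}{6}\right) = - 9 \left(- \frac{59}{18} + Y\right) = \frac{59}{2} - 9 Y$)
$x{\left(X \right)} = \frac{\frac{59}{2} - 9 X}{X}$
$\frac{1}{37867 + x{\left(285 \right)}} = \frac{1}{37867 - \left(9 - \frac{59}{2 \cdot 285}\right)} = \frac{1}{37867 + \left(-9 + \frac{59}{2} \cdot \frac{1}{285}\right)} = \frac{1}{37867 + \left(-9 + \frac{59}{570}\right)} = \frac{1}{37867 - \frac{5071}{570}} = \frac{1}{\frac{21579119}{570}} = \frac{570}{21579119}$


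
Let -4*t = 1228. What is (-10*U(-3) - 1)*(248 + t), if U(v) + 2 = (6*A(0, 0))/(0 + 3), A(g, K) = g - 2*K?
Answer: -1121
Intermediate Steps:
t = -307 (t = -¼*1228 = -307)
U(v) = -2 (U(v) = -2 + (6*(0 - 2*0))/(0 + 3) = -2 + (6*(0 + 0))/3 = -2 + (6*0)*(⅓) = -2 + 0*(⅓) = -2 + 0 = -2)
(-10*U(-3) - 1)*(248 + t) = (-10*(-2) - 1)*(248 - 307) = (20 - 1)*(-59) = 19*(-59) = -1121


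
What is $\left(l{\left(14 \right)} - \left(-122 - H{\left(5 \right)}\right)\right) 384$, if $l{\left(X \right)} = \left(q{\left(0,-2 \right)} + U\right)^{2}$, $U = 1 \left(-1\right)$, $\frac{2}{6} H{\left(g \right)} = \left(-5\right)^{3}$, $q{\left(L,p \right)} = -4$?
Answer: $-87552$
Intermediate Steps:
$H{\left(g \right)} = -375$ ($H{\left(g \right)} = 3 \left(-5\right)^{3} = 3 \left(-125\right) = -375$)
$U = -1$
$l{\left(X \right)} = 25$ ($l{\left(X \right)} = \left(-4 - 1\right)^{2} = \left(-5\right)^{2} = 25$)
$\left(l{\left(14 \right)} - \left(-122 - H{\left(5 \right)}\right)\right) 384 = \left(25 + \left(\left(-375 + 158\right) - 36\right)\right) 384 = \left(25 - 253\right) 384 = \left(-228\right) 384 = -87552$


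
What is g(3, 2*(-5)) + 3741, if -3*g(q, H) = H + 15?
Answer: 11218/3 ≈ 3739.3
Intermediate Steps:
g(q, H) = -5 - H/3 (g(q, H) = -(H + 15)/3 = -(15 + H)/3 = -5 - H/3)
g(3, 2*(-5)) + 3741 = (-5 - 2*(-5)/3) + 3741 = (-5 - ⅓*(-10)) + 3741 = (-5 + 10/3) + 3741 = -5/3 + 3741 = 11218/3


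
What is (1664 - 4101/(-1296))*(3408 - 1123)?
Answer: 1645691275/432 ≈ 3.8095e+6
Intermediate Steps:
(1664 - 4101/(-1296))*(3408 - 1123) = (1664 - 4101*(-1/1296))*2285 = (1664 + 1367/432)*2285 = (720215/432)*2285 = 1645691275/432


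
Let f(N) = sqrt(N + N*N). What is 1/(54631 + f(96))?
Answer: 54631/2984536849 - 4*sqrt(582)/2984536849 ≈ 1.8272e-5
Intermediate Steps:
f(N) = sqrt(N + N**2)
1/(54631 + f(96)) = 1/(54631 + sqrt(96*(1 + 96))) = 1/(54631 + sqrt(96*97)) = 1/(54631 + sqrt(9312)) = 1/(54631 + 4*sqrt(582))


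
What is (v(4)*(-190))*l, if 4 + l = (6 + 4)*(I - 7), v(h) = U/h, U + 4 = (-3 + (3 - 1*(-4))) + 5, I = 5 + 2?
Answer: 950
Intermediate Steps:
I = 7
U = 5 (U = -4 + ((-3 + (3 - 1*(-4))) + 5) = -4 + ((-3 + (3 + 4)) + 5) = -4 + ((-3 + 7) + 5) = -4 + (4 + 5) = -4 + 9 = 5)
v(h) = 5/h
l = -4 (l = -4 + (6 + 4)*(7 - 7) = -4 + 10*0 = -4 + 0 = -4)
(v(4)*(-190))*l = ((5/4)*(-190))*(-4) = -475/2*(-4) = 950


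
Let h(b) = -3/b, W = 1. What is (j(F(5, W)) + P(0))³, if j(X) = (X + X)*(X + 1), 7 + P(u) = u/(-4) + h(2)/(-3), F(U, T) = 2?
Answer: 1331/8 ≈ 166.38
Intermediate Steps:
P(u) = -13/2 - u/4 (P(u) = -7 + (u/(-4) - 3/2/(-3)) = -7 + (u*(-¼) - 3*½*(-⅓)) = -7 + (-u/4 - 3/2*(-⅓)) = -7 + (-u/4 + ½) = -7 + (½ - u/4) = -13/2 - u/4)
j(X) = 2*X*(1 + X) (j(X) = (2*X)*(1 + X) = 2*X*(1 + X))
(j(F(5, W)) + P(0))³ = (2*2*(1 + 2) + (-13/2 - ¼*0))³ = (2*2*3 + (-13/2 + 0))³ = (12 - 13/2)³ = (11/2)³ = 1331/8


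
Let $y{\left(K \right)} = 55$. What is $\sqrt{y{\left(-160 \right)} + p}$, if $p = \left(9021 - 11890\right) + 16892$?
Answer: $\sqrt{14078} \approx 118.65$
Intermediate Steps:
$p = 14023$ ($p = -2869 + 16892 = 14023$)
$\sqrt{y{\left(-160 \right)} + p} = \sqrt{55 + 14023} = \sqrt{14078}$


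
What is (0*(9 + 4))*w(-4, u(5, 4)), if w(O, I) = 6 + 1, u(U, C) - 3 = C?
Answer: 0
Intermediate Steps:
u(U, C) = 3 + C
w(O, I) = 7
(0*(9 + 4))*w(-4, u(5, 4)) = (0*(9 + 4))*7 = (0*13)*7 = 0*7 = 0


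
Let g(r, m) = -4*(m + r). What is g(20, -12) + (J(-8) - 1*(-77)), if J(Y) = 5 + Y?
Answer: 42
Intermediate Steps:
g(r, m) = -4*m - 4*r
g(20, -12) + (J(-8) - 1*(-77)) = (-4*(-12) - 4*20) + ((5 - 8) - 1*(-77)) = (48 - 80) + (-3 + 77) = -32 + 74 = 42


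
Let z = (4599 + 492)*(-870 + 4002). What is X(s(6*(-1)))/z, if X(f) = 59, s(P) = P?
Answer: 59/15945012 ≈ 3.7002e-6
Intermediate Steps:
z = 15945012 (z = 5091*3132 = 15945012)
X(s(6*(-1)))/z = 59/15945012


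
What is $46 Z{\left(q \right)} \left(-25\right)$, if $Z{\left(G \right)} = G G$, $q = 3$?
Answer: $-10350$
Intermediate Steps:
$Z{\left(G \right)} = G^{2}$
$46 Z{\left(q \right)} \left(-25\right) = 46 \cdot 3^{2} \left(-25\right) = 46 \cdot 9 \left(-25\right) = 414 \left(-25\right) = -10350$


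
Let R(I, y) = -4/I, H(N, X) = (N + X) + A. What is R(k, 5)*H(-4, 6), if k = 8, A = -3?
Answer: ½ ≈ 0.50000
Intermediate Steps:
H(N, X) = -3 + N + X (H(N, X) = (N + X) - 3 = -3 + N + X)
R(k, 5)*H(-4, 6) = (-4/8)*(-3 - 4 + 6) = -4*⅛*(-1) = -½*(-1) = ½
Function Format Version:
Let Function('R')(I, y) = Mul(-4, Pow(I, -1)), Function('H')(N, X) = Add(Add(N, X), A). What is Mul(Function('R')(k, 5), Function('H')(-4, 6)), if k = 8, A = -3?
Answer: Rational(1, 2) ≈ 0.50000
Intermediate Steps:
Function('H')(N, X) = Add(-3, N, X) (Function('H')(N, X) = Add(Add(N, X), -3) = Add(-3, N, X))
Mul(Function('R')(k, 5), Function('H')(-4, 6)) = Mul(Mul(-4, Pow(8, -1)), Add(-3, -4, 6)) = Mul(Mul(-4, Rational(1, 8)), -1) = Mul(Rational(-1, 2), -1) = Rational(1, 2)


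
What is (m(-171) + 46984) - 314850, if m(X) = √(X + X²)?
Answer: -267866 + 3*√3230 ≈ -2.6770e+5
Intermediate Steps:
(m(-171) + 46984) - 314850 = (√(-171*(1 - 171)) + 46984) - 314850 = (√(-171*(-170)) + 46984) - 314850 = (√29070 + 46984) - 314850 = (3*√3230 + 46984) - 314850 = (46984 + 3*√3230) - 314850 = -267866 + 3*√3230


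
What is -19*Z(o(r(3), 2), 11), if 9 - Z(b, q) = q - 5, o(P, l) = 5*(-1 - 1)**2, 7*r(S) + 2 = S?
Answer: -57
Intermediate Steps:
r(S) = -2/7 + S/7
o(P, l) = 20 (o(P, l) = 5*(-2)**2 = 5*4 = 20)
Z(b, q) = 14 - q (Z(b, q) = 9 - (q - 5) = 9 - (-5 + q) = 9 + (5 - q) = 14 - q)
-19*Z(o(r(3), 2), 11) = -19*(14 - 1*11) = -19*(14 - 11) = -19*3 = -57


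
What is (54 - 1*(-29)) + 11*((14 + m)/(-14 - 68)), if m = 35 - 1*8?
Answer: 155/2 ≈ 77.500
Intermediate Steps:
m = 27 (m = 35 - 8 = 27)
(54 - 1*(-29)) + 11*((14 + m)/(-14 - 68)) = (54 - 1*(-29)) + 11*((14 + 27)/(-14 - 68)) = (54 + 29) + 11*(41/(-82)) = 83 + 11*(41*(-1/82)) = 83 + 11*(-½) = 83 - 11/2 = 155/2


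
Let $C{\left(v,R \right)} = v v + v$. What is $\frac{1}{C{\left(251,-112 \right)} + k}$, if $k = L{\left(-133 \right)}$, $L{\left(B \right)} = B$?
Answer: $\frac{1}{63119} \approx 1.5843 \cdot 10^{-5}$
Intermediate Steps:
$k = -133$
$C{\left(v,R \right)} = v + v^{2}$ ($C{\left(v,R \right)} = v^{2} + v = v + v^{2}$)
$\frac{1}{C{\left(251,-112 \right)} + k} = \frac{1}{251 \left(1 + 251\right) - 133} = \frac{1}{251 \cdot 252 - 133} = \frac{1}{63252 - 133} = \frac{1}{63119}$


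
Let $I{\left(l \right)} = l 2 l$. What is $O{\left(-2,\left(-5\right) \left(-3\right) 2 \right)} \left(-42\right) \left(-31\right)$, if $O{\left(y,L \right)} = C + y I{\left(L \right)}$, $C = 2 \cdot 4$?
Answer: $-4676784$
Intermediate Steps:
$C = 8$
$I{\left(l \right)} = 2 l^{2}$ ($I{\left(l \right)} = 2 l l = 2 l^{2}$)
$O{\left(y,L \right)} = 8 + 2 y L^{2}$ ($O{\left(y,L \right)} = 8 + y 2 L^{2} = 8 + 2 y L^{2}$)
$O{\left(-2,\left(-5\right) \left(-3\right) 2 \right)} \left(-42\right) \left(-31\right) = \left(8 + 2 \left(-2\right) \left(\left(-5\right) \left(-3\right) 2\right)^{2}\right) \left(-42\right) \left(-31\right) = \left(8 + 2 \left(-2\right) \left(15 \cdot 2\right)^{2}\right) \left(-42\right) \left(-31\right) = \left(8 + 2 \left(-2\right) 30^{2}\right) \left(-42\right) \left(-31\right) = \left(8 + 2 \left(-2\right) 900\right) \left(-42\right) \left(-31\right) = \left(8 - 3600\right) \left(-42\right) \left(-31\right) = \left(-3592\right) \left(-42\right) \left(-31\right) = 150864 \left(-31\right) = -4676784$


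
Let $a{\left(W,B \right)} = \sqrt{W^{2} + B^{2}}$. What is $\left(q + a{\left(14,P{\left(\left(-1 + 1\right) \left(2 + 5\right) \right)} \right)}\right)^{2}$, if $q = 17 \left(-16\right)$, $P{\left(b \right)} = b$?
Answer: $66564$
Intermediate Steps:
$a{\left(W,B \right)} = \sqrt{B^{2} + W^{2}}$
$q = -272$
$\left(q + a{\left(14,P{\left(\left(-1 + 1\right) \left(2 + 5\right) \right)} \right)}\right)^{2} = \left(-272 + \sqrt{\left(\left(-1 + 1\right) \left(2 + 5\right)\right)^{2} + 14^{2}}\right)^{2} = \left(-272 + \sqrt{\left(0 \cdot 7\right)^{2} + 196}\right)^{2} = \left(-272 + \sqrt{0^{2} + 196}\right)^{2} = \left(-272 + \sqrt{0 + 196}\right)^{2} = \left(-272 + \sqrt{196}\right)^{2} = \left(-272 + 14\right)^{2} = \left(-258\right)^{2} = 66564$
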